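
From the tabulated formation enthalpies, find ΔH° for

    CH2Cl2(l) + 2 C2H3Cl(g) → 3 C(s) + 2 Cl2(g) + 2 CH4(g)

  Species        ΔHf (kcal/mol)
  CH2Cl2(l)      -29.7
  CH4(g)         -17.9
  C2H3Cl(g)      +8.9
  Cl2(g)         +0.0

ΔH°rxn = Σ nΔHf°(products) − Σ nΔHf°(reactants).
Products: 3·(+0.0) + 2·(+0.0) + 2·(-17.9) = -35.8
Reactants: 1·(-29.7) + 2·(+8.9) = -11.9
ΔH° = (-35.8) − (-11.9) = -23.9 kcal/mol

ΔH° = -23.9 kcal/mol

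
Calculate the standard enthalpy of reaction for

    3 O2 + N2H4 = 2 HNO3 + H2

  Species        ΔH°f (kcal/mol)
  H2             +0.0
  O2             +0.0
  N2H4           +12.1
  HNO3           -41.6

Products: 2·(-41.6) + 1·(+0.0) = -83.2
Reactants: 3·(+0.0) + 1·(+12.1) = +12.1
ΔH°rxn = (-83.2) − (+12.1) = -95.3 kcal/mol

ΔH°rxn = -95.3 kcal/mol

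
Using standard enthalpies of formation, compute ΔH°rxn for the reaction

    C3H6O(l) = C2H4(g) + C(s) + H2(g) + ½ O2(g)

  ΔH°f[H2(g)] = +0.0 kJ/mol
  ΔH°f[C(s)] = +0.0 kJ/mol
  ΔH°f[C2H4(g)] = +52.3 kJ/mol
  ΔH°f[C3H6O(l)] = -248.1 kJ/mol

ΔH°rxn = 300.4 kJ/mol

Products: 1·(+52.3) + 1·(+0.0) + 1·(+0.0) + 1/2·(+0.0) = +52.3
Reactants: 1·(-248.1) = -248.1
ΔH°rxn = (+52.3) − (-248.1) = 300.4 kJ/mol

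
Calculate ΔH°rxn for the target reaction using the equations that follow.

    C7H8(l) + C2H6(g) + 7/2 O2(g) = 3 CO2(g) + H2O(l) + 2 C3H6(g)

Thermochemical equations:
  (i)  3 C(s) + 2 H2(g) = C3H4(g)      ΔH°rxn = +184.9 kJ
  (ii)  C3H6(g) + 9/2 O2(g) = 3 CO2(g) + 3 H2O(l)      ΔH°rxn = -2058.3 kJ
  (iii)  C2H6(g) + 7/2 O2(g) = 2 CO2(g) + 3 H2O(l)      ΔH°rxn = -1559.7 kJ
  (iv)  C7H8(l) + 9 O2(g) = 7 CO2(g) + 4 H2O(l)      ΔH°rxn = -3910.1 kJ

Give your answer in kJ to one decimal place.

ΔH°rxn = -1353.2 kJ

(i): not needed.
(ii) reversed and × 2: (-2)·(-2058.3) = +4116.6 kJ
(iii) as written: -1559.7 kJ
(iv) as written: -3910.1 kJ
By Hess's law, ΔH°rxn = (-2)·(-2058.3) + (1)·(-1559.7) + (1)·(-3910.1) = -1353.2 kJ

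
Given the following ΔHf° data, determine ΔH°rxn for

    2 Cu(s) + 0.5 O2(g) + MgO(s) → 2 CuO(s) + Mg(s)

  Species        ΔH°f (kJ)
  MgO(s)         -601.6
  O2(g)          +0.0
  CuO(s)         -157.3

Products: 2·(-157.3) + 1·(+0.0) = -314.6
Reactants: 2·(+0.0) + 1/2·(+0.0) + 1·(-601.6) = -601.6
ΔH°rxn = (-314.6) − (-601.6) = 287.0 kJ

ΔH°rxn = 287.0 kJ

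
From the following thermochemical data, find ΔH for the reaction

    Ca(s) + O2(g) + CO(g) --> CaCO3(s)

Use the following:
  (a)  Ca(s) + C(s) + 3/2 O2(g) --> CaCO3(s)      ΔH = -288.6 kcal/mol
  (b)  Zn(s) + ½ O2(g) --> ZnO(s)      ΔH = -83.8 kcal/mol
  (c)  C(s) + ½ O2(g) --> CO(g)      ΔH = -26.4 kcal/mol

(a) as written (CaCO3(s) already on the product side): -288.6 kcal/mol
(b): not needed (Zn(s) appears nowhere else).
(c) reversed (reverse to put CO(g) on the reactant side): +26.4 kcal/mol
Combining the equations, ΔH = (-288.6) + (+26.4) = -262.2 kcal/mol

ΔH = -262.2 kcal/mol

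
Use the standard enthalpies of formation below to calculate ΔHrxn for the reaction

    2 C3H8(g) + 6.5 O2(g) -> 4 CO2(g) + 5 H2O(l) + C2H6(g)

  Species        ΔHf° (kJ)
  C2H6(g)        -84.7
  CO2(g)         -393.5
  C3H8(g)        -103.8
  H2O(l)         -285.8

Products: 4·(-393.5) + 5·(-285.8) + 1·(-84.7) = -3087.7
Reactants: 2·(-103.8) + 13/2·(+0.0) = -207.6
ΔHrxn = (-3087.7) − (-207.6) = -2880.1 kJ

ΔHrxn = -2880.1 kJ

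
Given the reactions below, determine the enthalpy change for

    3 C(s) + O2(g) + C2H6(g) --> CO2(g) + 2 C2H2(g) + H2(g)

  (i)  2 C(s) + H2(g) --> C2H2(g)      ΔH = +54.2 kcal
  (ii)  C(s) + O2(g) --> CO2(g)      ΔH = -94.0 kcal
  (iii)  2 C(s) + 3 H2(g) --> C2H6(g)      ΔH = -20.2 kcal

ΔH = 34.6 kcal

(i) × 2: (2)·(+54.2) = +108.4 kcal
(ii) as written: -94.0 kcal
(iii) reversed: +20.2 kcal
By Hess's law, ΔH = (+108.4) + (-94.0) + (+20.2) = 34.6 kcal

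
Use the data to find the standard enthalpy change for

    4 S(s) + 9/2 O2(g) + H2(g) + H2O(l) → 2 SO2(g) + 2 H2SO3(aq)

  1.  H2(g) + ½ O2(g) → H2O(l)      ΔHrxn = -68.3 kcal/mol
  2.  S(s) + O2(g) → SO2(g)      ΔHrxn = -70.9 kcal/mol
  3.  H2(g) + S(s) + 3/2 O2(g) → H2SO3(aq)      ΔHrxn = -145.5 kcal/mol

eq. 1 reversed: +68.3 kcal/mol
eq. 2 × 2: (2)·(-70.9) = -141.8 kcal/mol
eq. 3 × 2: (2)·(-145.5) = -291.0 kcal/mol
By Hess's law, ΔHrxn = (-1)·(-68.3) + (2)·(-70.9) + (2)·(-145.5) = -364.5 kcal/mol

ΔHrxn = -364.5 kcal/mol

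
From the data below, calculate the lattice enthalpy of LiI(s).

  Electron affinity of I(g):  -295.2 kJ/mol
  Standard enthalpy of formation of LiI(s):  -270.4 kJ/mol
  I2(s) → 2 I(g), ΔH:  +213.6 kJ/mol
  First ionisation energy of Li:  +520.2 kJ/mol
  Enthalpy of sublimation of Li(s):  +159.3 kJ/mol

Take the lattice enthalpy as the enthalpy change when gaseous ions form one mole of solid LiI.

U = -761.5 kJ/mol

ΔHf° = 1·ΔHsub + 1·(ΣIE) + 1/2·D(I2) + 1·EA + U
-270.4 = 1·(+159.3) + 1·(+520.2) + 1/2·(+213.6) + 1·(-295.2) + U
U = -270.4 − (+491.1) = -761.5 kJ/mol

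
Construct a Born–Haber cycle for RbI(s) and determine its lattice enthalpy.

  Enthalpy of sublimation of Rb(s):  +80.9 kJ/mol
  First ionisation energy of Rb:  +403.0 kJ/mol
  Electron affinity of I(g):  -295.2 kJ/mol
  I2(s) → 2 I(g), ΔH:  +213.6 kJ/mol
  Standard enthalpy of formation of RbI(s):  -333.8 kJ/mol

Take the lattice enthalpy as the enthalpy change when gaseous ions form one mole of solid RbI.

ΔHf° = 1·ΔHsub + 1·(ΣIE) + 1/2·D(I2) + 1·EA + U
-333.8 = 1·(+80.9) + 1·(+403.0) + 1/2·(+213.6) + 1·(-295.2) + U
U = -333.8 − (+295.5) = -629.3 kJ/mol

U = -629.3 kJ/mol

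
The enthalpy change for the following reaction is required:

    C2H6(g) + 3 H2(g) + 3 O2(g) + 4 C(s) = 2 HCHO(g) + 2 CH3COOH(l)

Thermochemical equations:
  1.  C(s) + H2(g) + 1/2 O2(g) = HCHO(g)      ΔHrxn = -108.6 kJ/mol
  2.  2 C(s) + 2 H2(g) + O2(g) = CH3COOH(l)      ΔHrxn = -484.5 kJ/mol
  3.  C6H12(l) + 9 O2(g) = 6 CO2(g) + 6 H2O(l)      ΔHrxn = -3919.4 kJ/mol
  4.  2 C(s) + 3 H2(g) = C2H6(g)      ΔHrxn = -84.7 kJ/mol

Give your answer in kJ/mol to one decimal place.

eq. 1 × 2: (2)·(-108.6) = -217.2 kJ/mol
eq. 2 × 2: (2)·(-484.5) = -969.0 kJ/mol
eq. 3: not needed.
eq. 4 reversed: +84.7 kJ/mol
By Hess's law, ΔHrxn = (2)·(-108.6) + (2)·(-484.5) + (-1)·(-84.7) = -1101.5 kJ/mol

ΔHrxn = -1101.5 kJ/mol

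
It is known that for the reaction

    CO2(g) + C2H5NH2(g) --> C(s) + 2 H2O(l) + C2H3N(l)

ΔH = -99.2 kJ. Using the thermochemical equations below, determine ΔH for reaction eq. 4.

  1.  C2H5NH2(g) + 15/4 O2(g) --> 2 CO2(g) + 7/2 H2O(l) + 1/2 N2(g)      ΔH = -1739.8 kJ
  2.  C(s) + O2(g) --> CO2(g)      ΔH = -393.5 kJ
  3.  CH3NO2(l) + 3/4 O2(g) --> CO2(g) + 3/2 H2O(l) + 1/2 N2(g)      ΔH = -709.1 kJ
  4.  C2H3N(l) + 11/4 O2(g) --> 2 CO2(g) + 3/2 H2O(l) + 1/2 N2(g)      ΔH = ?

eq. 1 as written: -1739.8 kJ
eq. 2 reversed: +393.5 kJ
eq. 3: not needed.
eq. 4 reversed: contributes −x
-99.2 = (-1739.8) + (+393.5) − x
x = (-99.2 − (-1346.3)) / (-1) = -1247.1 kJ

ΔH = -1247.1 kJ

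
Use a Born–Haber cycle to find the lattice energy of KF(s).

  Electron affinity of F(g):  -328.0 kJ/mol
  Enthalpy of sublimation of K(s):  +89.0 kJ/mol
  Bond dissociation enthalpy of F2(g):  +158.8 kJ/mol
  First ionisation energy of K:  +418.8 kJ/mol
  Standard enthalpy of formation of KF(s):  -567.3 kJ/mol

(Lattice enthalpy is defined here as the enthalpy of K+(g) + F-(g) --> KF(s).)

U = -826.5 kJ/mol

ΔHf° = 1·ΔHsub + 1·(ΣIE) + 1/2·D(F2) + 1·EA + U
-567.3 = 1·(+89.0) + 1·(+418.8) + 1/2·(+158.8) + 1·(-328.0) + U
U = -567.3 − (+259.2) = -826.5 kJ/mol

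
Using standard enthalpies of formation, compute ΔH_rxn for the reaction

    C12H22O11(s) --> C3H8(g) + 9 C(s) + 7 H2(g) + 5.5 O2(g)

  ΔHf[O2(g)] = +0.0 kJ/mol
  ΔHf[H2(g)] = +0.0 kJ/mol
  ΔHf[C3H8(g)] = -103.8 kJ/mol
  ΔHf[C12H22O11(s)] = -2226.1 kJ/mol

ΔH°rxn = Σ nΔHf°(products) − Σ nΔHf°(reactants).
Products: 1·(-103.8) + 9·(+0.0) + 7·(+0.0) + 11/2·(+0.0) = -103.8
Reactants: 1·(-2226.1) = -2226.1
ΔH_rxn = (-103.8) − (-2226.1) = 2122.3 kJ/mol

ΔH_rxn = 2122.3 kJ/mol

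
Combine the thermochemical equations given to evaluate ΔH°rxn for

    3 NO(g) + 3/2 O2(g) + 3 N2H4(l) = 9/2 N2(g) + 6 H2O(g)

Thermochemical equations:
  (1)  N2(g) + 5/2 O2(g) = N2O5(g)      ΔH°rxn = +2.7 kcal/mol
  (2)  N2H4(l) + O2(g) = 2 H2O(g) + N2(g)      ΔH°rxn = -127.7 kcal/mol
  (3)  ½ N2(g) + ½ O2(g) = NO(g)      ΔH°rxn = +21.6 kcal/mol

(1): not needed (N2O5(g) appears nowhere else).
(2) × 3 (×3 to match 3 N2H4(l) in the target): (3)·(-127.7) = -383.1 kcal/mol
(3) reversed and × 3 (reverse to put NO(g) on the reactant side; ×3 to match 3 NO(g) in the target): (-3)·(+21.6) = -64.8 kcal/mol
By Hess's law, ΔH°rxn = (-383.1) + (-64.8) = -447.9 kcal/mol

ΔH°rxn = -447.9 kcal/mol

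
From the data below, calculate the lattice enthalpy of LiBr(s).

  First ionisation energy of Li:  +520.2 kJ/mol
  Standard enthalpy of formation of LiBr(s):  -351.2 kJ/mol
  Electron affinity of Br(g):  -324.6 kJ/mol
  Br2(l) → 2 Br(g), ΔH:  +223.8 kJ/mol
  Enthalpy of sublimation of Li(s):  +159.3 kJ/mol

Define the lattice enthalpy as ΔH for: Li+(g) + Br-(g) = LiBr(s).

U = -818.0 kJ/mol

ΔHf° = 1·ΔHsub + 1·(ΣIE) + 1/2·D(Br2) + 1·EA + U
-351.2 = 1·(+159.3) + 1·(+520.2) + 1/2·(+223.8) + 1·(-324.6) + U
U = -351.2 − (+466.8) = -818.0 kJ/mol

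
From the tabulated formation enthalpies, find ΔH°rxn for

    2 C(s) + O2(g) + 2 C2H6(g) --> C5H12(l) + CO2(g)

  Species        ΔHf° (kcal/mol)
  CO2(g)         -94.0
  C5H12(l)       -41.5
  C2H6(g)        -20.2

Products: 1·(-41.5) + 1·(-94.0) = -135.5
Reactants: 2·(+0.0) + 1·(+0.0) + 2·(-20.2) = -40.4
ΔH°rxn = (-135.5) − (-40.4) = -95.1 kcal/mol

ΔH°rxn = -95.1 kcal/mol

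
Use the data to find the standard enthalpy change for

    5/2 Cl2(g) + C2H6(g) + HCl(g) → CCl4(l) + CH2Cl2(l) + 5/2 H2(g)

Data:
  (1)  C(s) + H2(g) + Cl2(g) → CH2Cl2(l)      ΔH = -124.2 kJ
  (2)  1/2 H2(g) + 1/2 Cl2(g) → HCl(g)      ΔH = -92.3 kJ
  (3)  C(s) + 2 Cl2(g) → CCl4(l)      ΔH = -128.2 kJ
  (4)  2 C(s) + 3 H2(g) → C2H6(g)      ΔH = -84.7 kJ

ΔH = -75.4 kJ

(1) as written (CH2Cl2(l) already on the product side): -124.2 kJ
(2) reversed (reverse to put HCl(g) on the reactant side): +92.3 kJ
(3) as written (CCl4(l) already on the product side): -128.2 kJ
(4) reversed (reverse to put C2H6(g) on the reactant side): +84.7 kJ
By Hess's law, ΔH = (-124.2) + (+92.3) + (-128.2) + (+84.7) = -75.4 kJ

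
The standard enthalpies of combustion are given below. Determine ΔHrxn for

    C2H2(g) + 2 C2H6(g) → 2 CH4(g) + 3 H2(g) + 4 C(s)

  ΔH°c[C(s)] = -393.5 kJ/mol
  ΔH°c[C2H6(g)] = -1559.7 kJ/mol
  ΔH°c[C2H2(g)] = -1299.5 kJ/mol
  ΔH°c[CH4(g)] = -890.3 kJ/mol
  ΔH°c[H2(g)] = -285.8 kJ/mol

With combustion enthalpies, reactants minus products:
= [1·(-1299.5) + 2·(-1559.7)] − [2·(-890.3) + 3·(-285.8) + 4·(-393.5)]
= -206.9 kJ/mol

ΔHrxn = -206.9 kJ/mol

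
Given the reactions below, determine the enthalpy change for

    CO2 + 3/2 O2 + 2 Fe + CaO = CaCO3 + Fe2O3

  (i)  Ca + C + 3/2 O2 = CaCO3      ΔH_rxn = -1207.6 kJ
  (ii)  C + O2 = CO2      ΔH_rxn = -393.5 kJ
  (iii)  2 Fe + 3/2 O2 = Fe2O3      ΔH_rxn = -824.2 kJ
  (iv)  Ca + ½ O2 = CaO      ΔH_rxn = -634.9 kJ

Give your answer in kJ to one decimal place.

(i) as written: -1207.6 kJ
(ii) reversed: +393.5 kJ
(iii) as written: -824.2 kJ
(iv) reversed: +634.9 kJ
By Hess's law, ΔH_rxn = (-1207.6) + (+393.5) + (-824.2) + (+634.9) = -1003.4 kJ

ΔH_rxn = -1003.4 kJ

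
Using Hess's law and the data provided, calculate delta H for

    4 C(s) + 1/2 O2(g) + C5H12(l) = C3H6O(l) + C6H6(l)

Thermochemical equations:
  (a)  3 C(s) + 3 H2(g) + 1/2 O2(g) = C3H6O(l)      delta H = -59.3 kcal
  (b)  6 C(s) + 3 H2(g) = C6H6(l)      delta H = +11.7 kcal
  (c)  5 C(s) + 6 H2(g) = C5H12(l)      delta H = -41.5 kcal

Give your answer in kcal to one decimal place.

(a) as written: -59.3 kcal
(b) as written: +11.7 kcal
(c) reversed: +41.5 kcal
Summing the manipulated equations, delta H = (-59.3) + (+11.7) + (+41.5) = -6.1 kcal

delta H = -6.1 kcal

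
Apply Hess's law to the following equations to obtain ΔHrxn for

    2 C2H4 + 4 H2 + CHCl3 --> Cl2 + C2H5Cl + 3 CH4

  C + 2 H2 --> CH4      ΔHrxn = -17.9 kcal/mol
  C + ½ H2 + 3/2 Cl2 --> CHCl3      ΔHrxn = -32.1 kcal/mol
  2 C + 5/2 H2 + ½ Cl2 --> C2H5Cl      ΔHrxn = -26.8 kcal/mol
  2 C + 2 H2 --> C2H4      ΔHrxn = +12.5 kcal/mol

ΔHrxn = -73.4 kcal/mol

equation 1 × 3: (3)·(-17.9) = -53.7 kcal/mol
equation 2 reversed: +32.1 kcal/mol
equation 3 as written: -26.8 kcal/mol
equation 4 reversed and × 2: (-2)·(+12.5) = -25.0 kcal/mol
ΔHrxn = (-53.7) + (+32.1) + (-26.8) + (-25.0) = -73.4 kcal/mol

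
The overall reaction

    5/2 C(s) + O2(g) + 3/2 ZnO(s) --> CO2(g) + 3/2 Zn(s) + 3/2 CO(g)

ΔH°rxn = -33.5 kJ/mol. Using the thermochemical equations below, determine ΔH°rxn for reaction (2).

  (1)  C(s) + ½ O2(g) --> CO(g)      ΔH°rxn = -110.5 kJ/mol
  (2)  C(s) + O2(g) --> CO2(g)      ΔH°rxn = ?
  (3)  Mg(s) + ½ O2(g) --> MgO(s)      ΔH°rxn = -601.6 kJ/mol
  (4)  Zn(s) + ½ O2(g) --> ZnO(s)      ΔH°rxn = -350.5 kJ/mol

ΔH°rxn = -393.5 kJ/mol

(1) × 3/2 (scale by 3/2 for the 3/2 CO(g)): (3/2)·(-110.5) = -165.75 kJ/mol
(2) as written (CO2(g) already on the product side): contributes x
(3): not needed (Mg(s) appears nowhere else).
(4) reversed and × 3/2 (reverse to put ZnO(s) on the reactant side; scale by 3/2 for the 3/2 ZnO(s)): (-3/2)·(-350.5) = +525.75 kJ/mol
-33.5 = (-165.75) + (+525.75) + x
x = (-33.5 − (+360.0)) / (1) = -393.5 kJ/mol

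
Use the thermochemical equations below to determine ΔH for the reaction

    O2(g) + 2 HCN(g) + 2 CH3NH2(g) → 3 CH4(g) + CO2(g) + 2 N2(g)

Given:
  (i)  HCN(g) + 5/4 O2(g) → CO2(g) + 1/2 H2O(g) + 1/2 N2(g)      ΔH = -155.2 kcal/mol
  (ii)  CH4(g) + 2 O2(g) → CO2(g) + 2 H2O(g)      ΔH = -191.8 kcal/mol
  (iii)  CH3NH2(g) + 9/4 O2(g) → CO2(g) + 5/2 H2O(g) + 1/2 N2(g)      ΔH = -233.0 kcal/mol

ΔH = -201.0 kcal/mol

(i) × 2: (2)·(-155.2) = -310.4 kcal/mol
(ii) reversed and × 3: (-3)·(-191.8) = +575.4 kcal/mol
(iii) × 2: (2)·(-233.0) = -466.0 kcal/mol
Summing the manipulated equations, ΔH = (2)·(-155.2) + (-3)·(-191.8) + (2)·(-233.0) = -201.0 kcal/mol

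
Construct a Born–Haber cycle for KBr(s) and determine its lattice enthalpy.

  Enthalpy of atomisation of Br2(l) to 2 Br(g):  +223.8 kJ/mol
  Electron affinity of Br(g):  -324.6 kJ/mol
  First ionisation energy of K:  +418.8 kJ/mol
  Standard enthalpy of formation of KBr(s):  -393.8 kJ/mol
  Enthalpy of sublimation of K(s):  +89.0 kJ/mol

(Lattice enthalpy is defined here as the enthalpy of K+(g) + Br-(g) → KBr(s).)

U = -688.9 kJ/mol

ΔHf° = 1·ΔHsub + 1·(ΣIE) + 1/2·D(Br2) + 1·EA + U
-393.8 = 1·(+89.0) + 1·(+418.8) + 1/2·(+223.8) + 1·(-324.6) + U
U = -393.8 − (+295.1) = -688.9 kJ/mol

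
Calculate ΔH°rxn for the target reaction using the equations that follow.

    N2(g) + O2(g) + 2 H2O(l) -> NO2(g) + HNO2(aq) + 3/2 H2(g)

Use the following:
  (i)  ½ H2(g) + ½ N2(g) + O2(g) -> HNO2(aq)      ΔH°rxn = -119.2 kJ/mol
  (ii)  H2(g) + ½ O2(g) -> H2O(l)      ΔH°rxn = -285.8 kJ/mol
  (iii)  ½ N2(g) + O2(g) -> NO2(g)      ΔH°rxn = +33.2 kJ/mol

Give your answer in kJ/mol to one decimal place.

ΔH°rxn = 485.6 kJ/mol

(i) as written (HNO2(aq) already on the product side): -119.2 kJ/mol
(ii) reversed and × 2 (reverse to put H2O(l) on the reactant side; ×2 to match 2 H2O(l) in the target): (-2)·(-285.8) = +571.6 kJ/mol
(iii) as written (NO2(g) already on the product side): +33.2 kJ/mol
ΔH°rxn = (-119.2) + (+571.6) + (+33.2) = 485.6 kJ/mol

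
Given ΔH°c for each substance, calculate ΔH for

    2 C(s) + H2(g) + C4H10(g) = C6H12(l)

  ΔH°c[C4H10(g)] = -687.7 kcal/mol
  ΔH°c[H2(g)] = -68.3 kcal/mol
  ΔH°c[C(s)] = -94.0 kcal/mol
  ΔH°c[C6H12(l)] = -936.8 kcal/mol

With combustion enthalpies, reactants minus products:
= [2·(-94.0) + 1·(-68.3) + 1·(-687.7)] − [1·(-936.8)]
= -7.2 kcal/mol

ΔH = -7.2 kcal/mol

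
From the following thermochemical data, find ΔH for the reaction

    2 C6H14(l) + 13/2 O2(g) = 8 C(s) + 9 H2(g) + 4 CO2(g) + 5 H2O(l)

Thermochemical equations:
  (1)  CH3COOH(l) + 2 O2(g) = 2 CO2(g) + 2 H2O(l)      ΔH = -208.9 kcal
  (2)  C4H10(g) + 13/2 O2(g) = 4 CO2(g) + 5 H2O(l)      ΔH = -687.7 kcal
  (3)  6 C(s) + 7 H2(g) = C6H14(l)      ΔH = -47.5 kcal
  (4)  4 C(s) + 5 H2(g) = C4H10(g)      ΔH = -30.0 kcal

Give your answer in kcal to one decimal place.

(1): not needed (CH3COOH(l) appears nowhere else).
(2) as written: -687.7 kcal
(3) reversed and × 2 (reverse to put C6H14(l) on the reactant side; ×2 to match 2 C6H14(l) in the target): (-2)·(-47.5) = +95.0 kcal
(4) as written: -30.0 kcal
ΔH = (1)·(-687.7) + (-2)·(-47.5) + (1)·(-30.0) = -622.7 kcal

ΔH = -622.7 kcal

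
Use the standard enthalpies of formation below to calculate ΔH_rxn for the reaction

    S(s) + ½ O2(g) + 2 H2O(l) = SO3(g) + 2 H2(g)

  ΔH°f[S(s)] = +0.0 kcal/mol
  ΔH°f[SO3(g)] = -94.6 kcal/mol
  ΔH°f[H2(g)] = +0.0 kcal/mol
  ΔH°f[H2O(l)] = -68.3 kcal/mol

ΔH_rxn = 42.0 kcal/mol

Products: 1·(-94.6) + 2·(+0.0) = -94.6
Reactants: 1·(+0.0) + 1/2·(+0.0) + 2·(-68.3) = -136.6
ΔH_rxn = (-94.6) − (-136.6) = 42.0 kcal/mol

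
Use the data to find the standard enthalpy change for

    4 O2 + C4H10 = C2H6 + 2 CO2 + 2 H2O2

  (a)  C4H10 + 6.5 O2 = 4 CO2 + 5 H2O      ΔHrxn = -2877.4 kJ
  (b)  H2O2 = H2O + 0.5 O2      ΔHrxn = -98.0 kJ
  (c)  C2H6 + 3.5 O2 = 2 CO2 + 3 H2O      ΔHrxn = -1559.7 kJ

(a) as written: -2877.4 kJ
(b) reversed and × 2: (-2)·(-98.0) = +196.0 kJ
(c) reversed: +1559.7 kJ
Summing the manipulated equations, ΔHrxn = (-2877.4) + (+196.0) + (+1559.7) = -1121.7 kJ

ΔHrxn = -1121.7 kJ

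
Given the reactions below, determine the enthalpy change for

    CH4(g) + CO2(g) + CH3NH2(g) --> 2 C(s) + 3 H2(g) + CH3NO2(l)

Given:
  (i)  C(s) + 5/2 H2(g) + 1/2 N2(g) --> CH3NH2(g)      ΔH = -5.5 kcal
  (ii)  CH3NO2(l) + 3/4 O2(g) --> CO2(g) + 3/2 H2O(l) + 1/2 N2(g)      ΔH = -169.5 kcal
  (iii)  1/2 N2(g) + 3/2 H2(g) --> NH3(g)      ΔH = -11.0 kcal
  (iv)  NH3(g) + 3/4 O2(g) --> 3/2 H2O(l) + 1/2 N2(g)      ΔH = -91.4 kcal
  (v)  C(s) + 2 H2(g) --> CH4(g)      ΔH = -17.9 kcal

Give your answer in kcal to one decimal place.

ΔH = 90.5 kcal

(i) reversed: +5.5 kcal
(ii) reversed: +169.5 kcal
(iii) as written: -11.0 kcal
(iv) as written: -91.4 kcal
(v) reversed: +17.9 kcal
ΔH = (-1)·(-5.5) + (-1)·(-169.5) + (1)·(-11.0) + (1)·(-91.4) + (-1)·(-17.9) = 90.5 kcal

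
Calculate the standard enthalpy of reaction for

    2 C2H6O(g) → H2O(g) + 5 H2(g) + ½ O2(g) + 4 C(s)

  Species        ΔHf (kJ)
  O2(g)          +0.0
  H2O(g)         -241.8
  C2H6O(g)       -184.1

ΔH°rxn = Σ nΔHf°(products) − Σ nΔHf°(reactants).
Products: 1·(-241.8) + 5·(+0.0) + 1/2·(+0.0) + 4·(+0.0) = -241.8
Reactants: 2·(-184.1) = -368.2
ΔHrxn = (-241.8) − (-368.2) = 126.4 kJ

ΔHrxn = 126.4 kJ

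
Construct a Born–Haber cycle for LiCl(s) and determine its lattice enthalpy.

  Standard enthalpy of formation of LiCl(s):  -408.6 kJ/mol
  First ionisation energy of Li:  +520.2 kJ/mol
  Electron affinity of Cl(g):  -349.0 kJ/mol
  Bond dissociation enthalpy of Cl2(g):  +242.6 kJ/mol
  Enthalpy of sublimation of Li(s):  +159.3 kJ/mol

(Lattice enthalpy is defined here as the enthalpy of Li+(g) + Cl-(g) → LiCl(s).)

U = -860.4 kJ/mol

ΔHf° = 1·ΔHsub + 1·(ΣIE) + 1/2·D(Cl2) + 1·EA + U
-408.6 = 1·(+159.3) + 1·(+520.2) + 1/2·(+242.6) + 1·(-349.0) + U
U = -408.6 − (+451.8) = -860.4 kJ/mol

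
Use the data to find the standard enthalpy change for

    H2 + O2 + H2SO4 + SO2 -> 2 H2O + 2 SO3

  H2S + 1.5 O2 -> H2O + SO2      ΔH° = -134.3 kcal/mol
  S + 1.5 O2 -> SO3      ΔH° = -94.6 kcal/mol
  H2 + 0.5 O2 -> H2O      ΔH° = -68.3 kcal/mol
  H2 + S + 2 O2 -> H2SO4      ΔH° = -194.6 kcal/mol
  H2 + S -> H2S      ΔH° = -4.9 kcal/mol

ΔH° = -60.3 kcal/mol

equation 1 reversed (reverse to put SO2 on the reactant side): +134.3 kcal/mol
equation 2 × 2 (scale by 2 for the 2 SO3): (2)·(-94.6) = -189.2 kcal/mol
equation 3 × 3: (3)·(-68.3) = -204.9 kcal/mol
equation 4 reversed (H2SO4 must end up as a reactant): +194.6 kcal/mol
equation 5 reversed: +4.9 kcal/mol
Combining the equations, ΔH° = (-1)·(-134.3) + (2)·(-94.6) + (3)·(-68.3) + (-1)·(-194.6) + (-1)·(-4.9) = -60.3 kcal/mol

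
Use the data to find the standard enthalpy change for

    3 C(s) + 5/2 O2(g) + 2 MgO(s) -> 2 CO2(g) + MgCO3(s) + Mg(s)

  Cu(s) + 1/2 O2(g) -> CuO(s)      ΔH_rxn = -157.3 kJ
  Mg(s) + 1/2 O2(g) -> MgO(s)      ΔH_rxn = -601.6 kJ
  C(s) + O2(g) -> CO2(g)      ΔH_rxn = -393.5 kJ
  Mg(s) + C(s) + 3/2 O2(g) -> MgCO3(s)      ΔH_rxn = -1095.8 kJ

equation 1: not needed.
equation 2 reversed and × 2: (-2)·(-601.6) = +1203.2 kJ
equation 3 × 2: (2)·(-393.5) = -787.0 kJ
equation 4 as written: -1095.8 kJ
Summing the manipulated equations, ΔH_rxn = (-2)·(-601.6) + (2)·(-393.5) + (1)·(-1095.8) = -679.6 kJ

ΔH_rxn = -679.6 kJ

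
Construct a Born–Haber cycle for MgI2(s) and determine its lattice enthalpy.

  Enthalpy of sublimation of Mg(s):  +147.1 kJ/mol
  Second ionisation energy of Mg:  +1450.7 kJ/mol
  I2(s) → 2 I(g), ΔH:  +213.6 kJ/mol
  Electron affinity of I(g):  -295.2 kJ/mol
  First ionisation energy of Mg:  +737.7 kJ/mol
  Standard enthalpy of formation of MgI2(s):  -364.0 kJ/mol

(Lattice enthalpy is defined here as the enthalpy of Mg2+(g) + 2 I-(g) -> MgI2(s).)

ΔHf° = 1·ΔHsub + 1·(ΣIE) + 1·D(I2) + 2·EA + U
-364.0 = 1·(+147.1) + 1·(+2188.4) + 1·(+213.6) + 2·(-295.2) + U
U = -364.0 − (+1958.7) = -2322.7 kJ/mol

U = -2322.7 kJ/mol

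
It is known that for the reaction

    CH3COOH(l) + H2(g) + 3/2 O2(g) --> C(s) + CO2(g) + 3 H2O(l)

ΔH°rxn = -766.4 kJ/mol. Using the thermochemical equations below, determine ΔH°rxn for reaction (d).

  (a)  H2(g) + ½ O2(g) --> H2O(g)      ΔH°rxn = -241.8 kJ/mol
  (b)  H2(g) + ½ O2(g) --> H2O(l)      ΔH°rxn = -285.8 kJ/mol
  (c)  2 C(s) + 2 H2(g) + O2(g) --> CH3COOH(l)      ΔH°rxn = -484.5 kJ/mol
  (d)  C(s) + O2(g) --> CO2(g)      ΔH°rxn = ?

(a): not needed.
(b) × 3: (3)·(-285.8) = -857.4 kJ/mol
(c) reversed: +484.5 kJ/mol
(d) as written: contributes x
-766.4 = (-857.4) + (+484.5) + x
x = (-766.4 − (-372.9)) / (1) = -393.5 kJ/mol

ΔH°rxn = -393.5 kJ/mol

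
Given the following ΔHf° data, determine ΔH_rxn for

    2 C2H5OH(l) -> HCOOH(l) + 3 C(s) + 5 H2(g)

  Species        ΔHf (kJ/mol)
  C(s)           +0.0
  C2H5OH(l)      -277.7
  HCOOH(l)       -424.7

ΔH_rxn = 130.7 kJ/mol

Products: 1·(-424.7) + 3·(+0.0) + 5·(+0.0) = -424.7
Reactants: 2·(-277.7) = -555.4
ΔH_rxn = (-424.7) − (-555.4) = 130.7 kJ/mol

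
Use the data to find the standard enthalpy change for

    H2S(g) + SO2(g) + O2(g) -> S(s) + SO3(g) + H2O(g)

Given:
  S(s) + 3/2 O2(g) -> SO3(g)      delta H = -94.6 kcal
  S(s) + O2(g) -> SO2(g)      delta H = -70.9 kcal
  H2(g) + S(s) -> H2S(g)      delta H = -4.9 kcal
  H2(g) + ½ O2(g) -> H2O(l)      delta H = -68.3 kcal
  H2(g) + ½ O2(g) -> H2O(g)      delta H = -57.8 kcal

equation 1 as written (SO3(g) already on the product side): -94.6 kcal
equation 2 reversed (SO2(g) must end up as a reactant): +70.9 kcal
equation 3 reversed (H2S(g) must end up as a reactant): +4.9 kcal
equation 4: not needed (H2O(l) appears nowhere else).
equation 5 as written (H2O(g) already on the product side): -57.8 kcal
delta H = (-94.6) + (+70.9) + (+4.9) + (-57.8) = -76.6 kcal

delta H = -76.6 kcal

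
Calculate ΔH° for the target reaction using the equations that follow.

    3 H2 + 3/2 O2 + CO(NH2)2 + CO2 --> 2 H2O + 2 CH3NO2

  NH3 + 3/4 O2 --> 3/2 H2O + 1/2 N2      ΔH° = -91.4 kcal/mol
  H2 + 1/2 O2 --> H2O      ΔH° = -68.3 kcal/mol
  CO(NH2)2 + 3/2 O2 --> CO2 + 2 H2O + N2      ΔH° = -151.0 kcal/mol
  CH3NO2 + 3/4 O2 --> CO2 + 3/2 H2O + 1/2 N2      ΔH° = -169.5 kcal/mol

equation 1: not needed (NH3 appears nowhere else).
equation 2 × 3 (×3 to match 3 H2 in the target): (3)·(-68.3) = -204.9 kcal/mol
equation 3 as written (CO(NH2)2 already on the reactant side): -151.0 kcal/mol
equation 4 reversed and × 2 (reverse to put CH3NO2 on the product side; scale by 2 for the 2 CH3NO2): (-2)·(-169.5) = +339.0 kcal/mol
ΔH° = (-204.9) + (-151.0) + (+339.0) = -16.9 kcal/mol

ΔH° = -16.9 kcal/mol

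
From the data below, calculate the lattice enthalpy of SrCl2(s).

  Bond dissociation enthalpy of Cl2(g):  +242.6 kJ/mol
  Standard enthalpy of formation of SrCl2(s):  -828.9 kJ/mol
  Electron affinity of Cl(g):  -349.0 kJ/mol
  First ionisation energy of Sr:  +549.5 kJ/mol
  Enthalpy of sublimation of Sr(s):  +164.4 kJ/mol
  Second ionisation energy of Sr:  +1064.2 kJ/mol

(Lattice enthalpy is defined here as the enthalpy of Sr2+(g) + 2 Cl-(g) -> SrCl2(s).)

U = -2151.6 kJ/mol

ΔHf° = 1·ΔHsub + 1·(ΣIE) + 1·D(Cl2) + 2·EA + U
-828.9 = 1·(+164.4) + 1·(+1613.7) + 1·(+242.6) + 2·(-349.0) + U
U = -828.9 − (+1322.7) = -2151.6 kJ/mol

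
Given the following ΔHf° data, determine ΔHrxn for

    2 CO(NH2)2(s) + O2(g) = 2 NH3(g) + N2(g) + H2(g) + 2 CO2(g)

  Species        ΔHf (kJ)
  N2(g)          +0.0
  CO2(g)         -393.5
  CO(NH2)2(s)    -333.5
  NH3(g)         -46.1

ΔHrxn = -212.2 kJ

Products: 2·(-46.1) + 1·(+0.0) + 1·(+0.0) + 2·(-393.5) = -879.2
Reactants: 2·(-333.5) + 1·(+0.0) = -667.0
ΔHrxn = (-879.2) − (-667.0) = -212.2 kJ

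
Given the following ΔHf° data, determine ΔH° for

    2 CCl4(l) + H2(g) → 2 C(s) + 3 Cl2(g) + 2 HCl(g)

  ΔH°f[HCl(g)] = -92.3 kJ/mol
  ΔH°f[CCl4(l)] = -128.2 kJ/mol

Products: 2·(+0.0) + 3·(+0.0) + 2·(-92.3) = -184.6
Reactants: 2·(-128.2) + 1·(+0.0) = -256.4
ΔH° = (-184.6) − (-256.4) = 71.8 kJ/mol

ΔH° = 71.8 kJ/mol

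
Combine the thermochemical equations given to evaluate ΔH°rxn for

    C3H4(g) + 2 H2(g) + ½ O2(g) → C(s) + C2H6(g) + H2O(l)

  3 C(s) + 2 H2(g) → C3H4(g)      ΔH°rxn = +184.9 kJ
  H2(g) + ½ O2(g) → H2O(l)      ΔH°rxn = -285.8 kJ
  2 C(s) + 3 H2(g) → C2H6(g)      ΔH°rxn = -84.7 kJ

ΔH°rxn = -555.4 kJ

equation 1 reversed: -184.9 kJ
equation 2 as written: -285.8 kJ
equation 3 as written: -84.7 kJ
Combining the equations, ΔH°rxn = (-1)·(+184.9) + (1)·(-285.8) + (1)·(-84.7) = -555.4 kJ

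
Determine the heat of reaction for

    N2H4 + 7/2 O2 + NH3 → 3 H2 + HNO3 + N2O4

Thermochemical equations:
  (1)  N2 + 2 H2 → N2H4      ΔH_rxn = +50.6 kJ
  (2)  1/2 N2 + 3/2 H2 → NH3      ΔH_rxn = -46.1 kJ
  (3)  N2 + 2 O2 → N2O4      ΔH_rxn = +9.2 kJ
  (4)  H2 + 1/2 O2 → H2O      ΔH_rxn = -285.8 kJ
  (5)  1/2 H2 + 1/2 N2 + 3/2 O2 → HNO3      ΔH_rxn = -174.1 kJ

(1) reversed: -50.6 kJ
(2) reversed: +46.1 kJ
(3) as written: +9.2 kJ
(4): not needed.
(5) as written: -174.1 kJ
ΔH_rxn = (-1)·(+50.6) + (-1)·(-46.1) + (1)·(+9.2) + (1)·(-174.1) = -169.4 kJ

ΔH_rxn = -169.4 kJ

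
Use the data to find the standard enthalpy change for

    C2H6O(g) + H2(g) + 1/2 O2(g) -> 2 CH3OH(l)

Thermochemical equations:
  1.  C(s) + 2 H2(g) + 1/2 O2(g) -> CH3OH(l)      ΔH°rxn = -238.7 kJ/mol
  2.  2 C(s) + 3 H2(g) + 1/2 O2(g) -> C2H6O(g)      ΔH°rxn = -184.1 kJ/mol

ΔH°rxn = -293.3 kJ/mol

eq. 1 × 2: (2)·(-238.7) = -477.4 kJ/mol
eq. 2 reversed: +184.1 kJ/mol
ΔH°rxn = (2)·(-238.7) + (-1)·(-184.1) = -293.3 kJ/mol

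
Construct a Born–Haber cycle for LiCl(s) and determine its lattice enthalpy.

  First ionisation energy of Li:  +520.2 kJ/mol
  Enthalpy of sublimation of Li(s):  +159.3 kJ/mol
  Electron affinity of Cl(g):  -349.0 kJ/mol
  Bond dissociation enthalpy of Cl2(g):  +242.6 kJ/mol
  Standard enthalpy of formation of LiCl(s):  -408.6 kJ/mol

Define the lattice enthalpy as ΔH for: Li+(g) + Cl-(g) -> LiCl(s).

ΔHf° = 1·ΔHsub + 1·(ΣIE) + 1/2·D(Cl2) + 1·EA + U
-408.6 = 1·(+159.3) + 1·(+520.2) + 1/2·(+242.6) + 1·(-349.0) + U
U = -408.6 − (+451.8) = -860.4 kJ/mol

U = -860.4 kJ/mol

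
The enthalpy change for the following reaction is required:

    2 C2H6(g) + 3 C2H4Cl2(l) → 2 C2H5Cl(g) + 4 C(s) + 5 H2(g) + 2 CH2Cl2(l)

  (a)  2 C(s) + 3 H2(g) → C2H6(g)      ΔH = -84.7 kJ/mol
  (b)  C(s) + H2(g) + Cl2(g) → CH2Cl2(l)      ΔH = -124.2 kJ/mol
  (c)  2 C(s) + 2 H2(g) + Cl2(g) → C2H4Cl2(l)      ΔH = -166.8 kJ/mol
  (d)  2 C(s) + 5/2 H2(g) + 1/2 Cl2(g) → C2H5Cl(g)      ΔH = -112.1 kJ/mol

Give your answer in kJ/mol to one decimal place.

ΔH = 197.2 kJ/mol

(a) reversed and × 2 (reverse to put C2H6(g) on the reactant side; ×2 to match 2 C2H6(g) in the target): (-2)·(-84.7) = +169.4 kJ/mol
(b) × 2 (scale by 2 for the 2 CH2Cl2(l)): (2)·(-124.2) = -248.4 kJ/mol
(c) reversed and × 3 (C2H4Cl2(l) must end up as a reactant; ×3 to match 3 C2H4Cl2(l) in the target): (-3)·(-166.8) = +500.4 kJ/mol
(d) × 2 (scale by 2 for the 2 C2H5Cl(g)): (2)·(-112.1) = -224.2 kJ/mol
ΔH = (+169.4) + (-248.4) + (+500.4) + (-224.2) = 197.2 kJ/mol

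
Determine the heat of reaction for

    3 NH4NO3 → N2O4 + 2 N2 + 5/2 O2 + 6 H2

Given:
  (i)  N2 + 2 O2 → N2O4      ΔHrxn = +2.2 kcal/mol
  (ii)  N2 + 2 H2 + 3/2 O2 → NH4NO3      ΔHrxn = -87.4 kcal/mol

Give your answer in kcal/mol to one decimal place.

(i) as written (N2O4 already on the product side): +2.2 kcal/mol
(ii) reversed and × 3 (NH4NO3 must end up as a reactant; scale by 3 for the 3 NH4NO3): (-3)·(-87.4) = +262.2 kcal/mol
ΔHrxn = (1)·(+2.2) + (-3)·(-87.4) = 264.4 kcal/mol

ΔHrxn = 264.4 kcal/mol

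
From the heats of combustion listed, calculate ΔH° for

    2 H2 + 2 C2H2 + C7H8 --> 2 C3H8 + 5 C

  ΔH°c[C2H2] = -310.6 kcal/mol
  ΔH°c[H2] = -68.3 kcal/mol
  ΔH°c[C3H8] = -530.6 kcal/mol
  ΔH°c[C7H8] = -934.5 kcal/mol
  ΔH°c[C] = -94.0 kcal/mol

Using ΔH = Σ nΔHc°(reactants) − Σ nΔHc°(products):
= [2·(-68.3) + 2·(-310.6) + 1·(-934.5)] − [2·(-530.6) + 5·(-94.0)]
= -161.1 kcal/mol

ΔH° = -161.1 kcal/mol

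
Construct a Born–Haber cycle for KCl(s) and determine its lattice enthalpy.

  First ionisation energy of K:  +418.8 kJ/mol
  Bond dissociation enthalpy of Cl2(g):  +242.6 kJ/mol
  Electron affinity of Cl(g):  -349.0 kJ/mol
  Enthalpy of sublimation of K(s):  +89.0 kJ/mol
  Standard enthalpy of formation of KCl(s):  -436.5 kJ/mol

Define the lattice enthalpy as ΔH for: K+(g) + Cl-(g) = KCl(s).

ΔHf° = 1·ΔHsub + 1·(ΣIE) + 1/2·D(Cl2) + 1·EA + U
-436.5 = 1·(+89.0) + 1·(+418.8) + 1/2·(+242.6) + 1·(-349.0) + U
U = -436.5 − (+280.1) = -716.6 kJ/mol

U = -716.6 kJ/mol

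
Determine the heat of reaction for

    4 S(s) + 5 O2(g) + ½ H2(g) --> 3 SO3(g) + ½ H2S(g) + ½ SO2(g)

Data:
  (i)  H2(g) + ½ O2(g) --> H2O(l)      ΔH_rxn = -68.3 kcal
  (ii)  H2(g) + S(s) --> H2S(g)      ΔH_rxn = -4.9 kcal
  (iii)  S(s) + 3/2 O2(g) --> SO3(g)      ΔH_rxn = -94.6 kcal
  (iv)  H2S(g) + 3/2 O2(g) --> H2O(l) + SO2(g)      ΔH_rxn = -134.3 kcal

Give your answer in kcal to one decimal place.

(i) reversed and × 1/2: (-1/2)·(-68.3) = +34.15 kcal
(ii) as written: -4.9 kcal
(iii) × 3: (3)·(-94.6) = -283.8 kcal
(iv) × 1/2: (1/2)·(-134.3) = -67.15 kcal
Combining the equations, ΔH_rxn = (+34.15) + (-4.9) + (-283.8) + (-67.15) = -321.7 kcal

ΔH_rxn = -321.7 kcal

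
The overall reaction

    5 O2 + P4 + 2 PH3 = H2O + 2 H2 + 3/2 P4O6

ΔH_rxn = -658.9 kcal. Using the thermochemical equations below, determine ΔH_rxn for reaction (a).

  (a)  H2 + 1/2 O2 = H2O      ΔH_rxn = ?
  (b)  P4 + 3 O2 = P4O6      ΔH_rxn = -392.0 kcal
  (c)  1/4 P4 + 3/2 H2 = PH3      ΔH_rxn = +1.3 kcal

(a) as written (H2O already on the product side): contributes x
(b) × 3/2 (×3/2 to match 3/2 P4O6 in the target): (3/2)·(-392.0) = -588.0 kcal
(c) reversed and × 2 (PH3 must end up as a reactant; scale by 2 for the 2 PH3): (-2)·(+1.3) = -2.6 kcal
-658.9 = (-588.0) + (-2.6) + x
x = (-658.9 − (-590.6)) / (1) = -68.3 kcal

ΔH_rxn = -68.3 kcal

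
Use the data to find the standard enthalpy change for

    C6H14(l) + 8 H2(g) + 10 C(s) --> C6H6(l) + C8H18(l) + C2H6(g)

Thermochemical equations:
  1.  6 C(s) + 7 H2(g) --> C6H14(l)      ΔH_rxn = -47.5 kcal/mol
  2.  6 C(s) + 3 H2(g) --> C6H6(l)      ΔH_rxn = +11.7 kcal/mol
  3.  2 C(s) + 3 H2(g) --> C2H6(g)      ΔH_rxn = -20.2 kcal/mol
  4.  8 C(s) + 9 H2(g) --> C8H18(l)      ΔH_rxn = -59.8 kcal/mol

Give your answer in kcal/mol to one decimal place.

eq. 1 reversed: +47.5 kcal/mol
eq. 2 as written: +11.7 kcal/mol
eq. 3 as written: -20.2 kcal/mol
eq. 4 as written: -59.8 kcal/mol
By Hess's law, ΔH_rxn = (+47.5) + (+11.7) + (-20.2) + (-59.8) = -20.8 kcal/mol

ΔH_rxn = -20.8 kcal/mol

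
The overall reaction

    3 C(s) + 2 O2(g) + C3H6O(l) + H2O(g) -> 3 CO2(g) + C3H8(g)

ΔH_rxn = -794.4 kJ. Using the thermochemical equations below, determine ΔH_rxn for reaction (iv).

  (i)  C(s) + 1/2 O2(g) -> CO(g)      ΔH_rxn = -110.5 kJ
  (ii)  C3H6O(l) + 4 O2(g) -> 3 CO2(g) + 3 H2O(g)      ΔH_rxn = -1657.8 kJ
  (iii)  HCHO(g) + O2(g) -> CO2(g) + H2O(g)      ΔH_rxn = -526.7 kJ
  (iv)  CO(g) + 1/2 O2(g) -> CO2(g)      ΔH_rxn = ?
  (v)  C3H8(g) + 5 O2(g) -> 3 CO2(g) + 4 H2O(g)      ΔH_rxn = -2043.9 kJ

(i) × 3: (3)·(-110.5) = -331.5 kJ
(ii) as written: -1657.8 kJ
(iii): not needed.
(iv) × 3: contributes 3·x
(v) reversed: +2043.9 kJ
-794.4 = (-331.5) + (-1657.8) + (+2043.9) + 3·x
x = (-794.4 − (+54.6)) / (3) = -283.0 kJ

ΔH_rxn = -283.0 kJ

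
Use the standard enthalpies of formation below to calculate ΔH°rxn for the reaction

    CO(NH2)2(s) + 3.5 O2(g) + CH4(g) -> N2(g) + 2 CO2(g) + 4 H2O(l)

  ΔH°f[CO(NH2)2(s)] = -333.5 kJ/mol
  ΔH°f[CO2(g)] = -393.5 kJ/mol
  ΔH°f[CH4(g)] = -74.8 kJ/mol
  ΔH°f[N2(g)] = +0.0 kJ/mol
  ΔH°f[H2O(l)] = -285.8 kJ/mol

ΔH°rxn = -1521.9 kJ/mol

Products: 1·(+0.0) + 2·(-393.5) + 4·(-285.8) = -1930.2
Reactants: 1·(-333.5) + 7/2·(+0.0) + 1·(-74.8) = -408.3
ΔH°rxn = (-1930.2) − (-408.3) = -1521.9 kJ/mol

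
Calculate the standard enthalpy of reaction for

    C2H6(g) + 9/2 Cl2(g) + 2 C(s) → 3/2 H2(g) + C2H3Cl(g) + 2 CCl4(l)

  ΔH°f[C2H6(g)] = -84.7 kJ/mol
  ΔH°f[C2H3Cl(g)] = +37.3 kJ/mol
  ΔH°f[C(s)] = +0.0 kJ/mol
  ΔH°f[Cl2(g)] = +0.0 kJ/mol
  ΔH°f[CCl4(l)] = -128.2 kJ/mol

ΔH_rxn = -134.4 kJ/mol

Products: 3/2·(+0.0) + 1·(+37.3) + 2·(-128.2) = -219.1
Reactants: 1·(-84.7) + 9/2·(+0.0) + 2·(+0.0) = -84.7
ΔH_rxn = (-219.1) − (-84.7) = -134.4 kJ/mol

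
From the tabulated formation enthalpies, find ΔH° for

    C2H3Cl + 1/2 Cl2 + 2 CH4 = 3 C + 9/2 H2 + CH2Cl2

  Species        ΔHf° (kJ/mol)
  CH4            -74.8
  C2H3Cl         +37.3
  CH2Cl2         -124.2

ΔH° = -11.9 kJ/mol

ΔH°rxn = Σ nΔHf°(products) − Σ nΔHf°(reactants).
Products: 3·(+0.0) + 9/2·(+0.0) + 1·(-124.2) = -124.2
Reactants: 1·(+37.3) + 1/2·(+0.0) + 2·(-74.8) = -112.3
ΔH° = (-124.2) − (-112.3) = -11.9 kJ/mol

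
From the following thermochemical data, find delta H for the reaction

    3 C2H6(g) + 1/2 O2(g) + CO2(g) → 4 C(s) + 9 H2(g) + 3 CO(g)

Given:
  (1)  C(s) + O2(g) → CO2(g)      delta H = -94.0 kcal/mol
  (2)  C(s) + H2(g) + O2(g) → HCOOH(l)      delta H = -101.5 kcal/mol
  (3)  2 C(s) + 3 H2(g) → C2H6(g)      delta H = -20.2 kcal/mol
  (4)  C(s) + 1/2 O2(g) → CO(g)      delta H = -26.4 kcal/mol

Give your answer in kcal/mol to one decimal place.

(1) reversed (CO2(g) must end up as a reactant): +94.0 kcal/mol
(2): not needed (HCOOH(l) appears nowhere else).
(3) reversed and × 3 (C2H6(g) must end up as a reactant; scale by 3 for the 3 C2H6(g)): (-3)·(-20.2) = +60.6 kcal/mol
(4) × 3 (scale by 3 for the 3 CO(g)): (3)·(-26.4) = -79.2 kcal/mol
Since enthalpy is a state function, delta H = (+94.0) + (+60.6) + (-79.2) = 75.4 kcal/mol

delta H = 75.4 kcal/mol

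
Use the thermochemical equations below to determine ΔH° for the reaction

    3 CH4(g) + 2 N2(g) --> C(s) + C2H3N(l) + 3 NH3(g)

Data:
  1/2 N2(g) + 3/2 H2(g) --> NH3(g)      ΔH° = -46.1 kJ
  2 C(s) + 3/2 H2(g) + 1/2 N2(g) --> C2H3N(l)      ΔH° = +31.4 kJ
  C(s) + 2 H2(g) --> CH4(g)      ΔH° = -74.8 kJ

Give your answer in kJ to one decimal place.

ΔH° = 117.5 kJ

equation 1 × 3 (scale by 3 for the 3 NH3(g)): (3)·(-46.1) = -138.3 kJ
equation 2 as written (C2H3N(l) already on the product side): +31.4 kJ
equation 3 reversed and × 3 (reverse to put CH4(g) on the reactant side; scale by 3 for the 3 CH4(g)): (-3)·(-74.8) = +224.4 kJ
By Hess's law, ΔH° = (3)·(-46.1) + (1)·(+31.4) + (-3)·(-74.8) = 117.5 kJ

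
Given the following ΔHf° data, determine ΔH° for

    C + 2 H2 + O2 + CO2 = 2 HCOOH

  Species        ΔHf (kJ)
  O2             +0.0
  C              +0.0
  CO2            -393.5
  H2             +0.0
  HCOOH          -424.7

ΔH° = -455.9 kJ

Products: 2·(-424.7) = -849.4
Reactants: 1·(+0.0) + 2·(+0.0) + 1·(+0.0) + 1·(-393.5) = -393.5
ΔH° = (-849.4) − (-393.5) = -455.9 kJ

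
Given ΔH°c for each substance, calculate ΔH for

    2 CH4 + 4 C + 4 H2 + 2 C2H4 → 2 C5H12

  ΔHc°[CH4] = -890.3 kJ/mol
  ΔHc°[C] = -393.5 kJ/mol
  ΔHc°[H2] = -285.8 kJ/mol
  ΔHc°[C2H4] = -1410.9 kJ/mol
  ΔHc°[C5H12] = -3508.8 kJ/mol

ΔH = -302.0 kJ/mol

Using ΔH = Σ nΔHc°(reactants) − Σ nΔHc°(products):
= [2·(-890.3) + 4·(-393.5) + 4·(-285.8) + 2·(-1410.9)] − [2·(-3508.8)]
= -302.0 kJ/mol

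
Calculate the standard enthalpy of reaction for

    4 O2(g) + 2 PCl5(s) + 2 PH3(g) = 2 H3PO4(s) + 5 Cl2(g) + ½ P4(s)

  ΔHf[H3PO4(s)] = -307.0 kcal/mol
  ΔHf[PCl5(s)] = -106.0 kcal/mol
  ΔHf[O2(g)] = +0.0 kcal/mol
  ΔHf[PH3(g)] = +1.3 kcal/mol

Products: 2·(-307.0) + 5·(+0.0) + 1/2·(+0.0) = -614.0
Reactants: 4·(+0.0) + 2·(-106.0) + 2·(+1.3) = -209.4
ΔH° = (-614.0) − (-209.4) = -404.6 kcal/mol

ΔH° = -404.6 kcal/mol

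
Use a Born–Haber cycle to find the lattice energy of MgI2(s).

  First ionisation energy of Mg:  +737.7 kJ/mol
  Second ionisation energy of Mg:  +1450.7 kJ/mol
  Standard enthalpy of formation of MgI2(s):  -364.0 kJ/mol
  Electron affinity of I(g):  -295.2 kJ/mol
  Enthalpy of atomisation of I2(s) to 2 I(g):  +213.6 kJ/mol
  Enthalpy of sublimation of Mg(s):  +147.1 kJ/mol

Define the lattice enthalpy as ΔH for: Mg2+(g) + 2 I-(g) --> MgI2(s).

ΔHf° = 1·ΔHsub + 1·(ΣIE) + 1·D(I2) + 2·EA + U
-364.0 = 1·(+147.1) + 1·(+2188.4) + 1·(+213.6) + 2·(-295.2) + U
U = -364.0 − (+1958.7) = -2322.7 kJ/mol

U = -2322.7 kJ/mol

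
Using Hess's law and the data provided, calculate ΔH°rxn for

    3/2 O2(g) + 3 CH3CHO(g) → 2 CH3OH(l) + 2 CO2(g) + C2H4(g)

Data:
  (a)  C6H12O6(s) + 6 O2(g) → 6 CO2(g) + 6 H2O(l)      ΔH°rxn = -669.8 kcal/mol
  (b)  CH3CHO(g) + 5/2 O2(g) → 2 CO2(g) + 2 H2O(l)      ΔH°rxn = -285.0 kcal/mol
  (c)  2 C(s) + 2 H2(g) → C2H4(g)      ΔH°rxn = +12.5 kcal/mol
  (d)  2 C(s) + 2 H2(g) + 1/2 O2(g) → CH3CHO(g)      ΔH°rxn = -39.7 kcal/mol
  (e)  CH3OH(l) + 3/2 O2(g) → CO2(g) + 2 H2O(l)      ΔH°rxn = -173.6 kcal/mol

ΔH°rxn = -170.6 kcal/mol

(a): not needed (C6H12O6(s) appears nowhere else).
(b) × 2: (2)·(-285.0) = -570.0 kcal/mol
(c) as written (C2H4(g) already on the product side): +12.5 kcal/mol
(d) reversed: +39.7 kcal/mol
(e) reversed and × 2 (CH3OH(l) must end up as a product; scale by 2 for the 2 CH3OH(l)): (-2)·(-173.6) = +347.2 kcal/mol
Combining the equations, ΔH°rxn = (-570.0) + (+12.5) + (+39.7) + (+347.2) = -170.6 kcal/mol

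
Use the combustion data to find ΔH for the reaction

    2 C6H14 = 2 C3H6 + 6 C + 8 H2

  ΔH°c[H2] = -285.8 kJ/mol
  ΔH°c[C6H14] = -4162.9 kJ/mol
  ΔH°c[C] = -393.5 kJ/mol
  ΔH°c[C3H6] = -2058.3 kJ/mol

With combustion enthalpies, reactants minus products:
= [2·(-4162.9)] − [2·(-2058.3) + 6·(-393.5) + 8·(-285.8)]
= 438.2 kJ/mol

ΔH = 438.2 kJ/mol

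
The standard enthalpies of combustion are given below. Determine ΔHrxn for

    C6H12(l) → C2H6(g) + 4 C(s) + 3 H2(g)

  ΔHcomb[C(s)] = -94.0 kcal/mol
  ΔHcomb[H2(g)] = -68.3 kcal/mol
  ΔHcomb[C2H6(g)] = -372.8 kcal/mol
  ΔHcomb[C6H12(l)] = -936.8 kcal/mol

ΔHrxn = 16.9 kcal/mol

Using ΔH = Σ nΔHc°(reactants) − Σ nΔHc°(products):
= [1·(-936.8)] − [1·(-372.8) + 4·(-94.0) + 3·(-68.3)]
= 16.9 kcal/mol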